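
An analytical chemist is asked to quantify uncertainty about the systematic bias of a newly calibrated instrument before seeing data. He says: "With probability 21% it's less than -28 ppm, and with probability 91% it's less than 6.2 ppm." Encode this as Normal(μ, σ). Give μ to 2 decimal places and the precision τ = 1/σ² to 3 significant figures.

For Normal(μ,σ), the p-quantile is μ + z_p·σ. Here z_{0.21} = -0.8064, z_{0.91} = 1.341.
So -28 = μ − 0.8064σ and 6.2 = μ + 1.341σ.
Subtracting: σ = (6.2 − -28)/(1.341 − (-0.8064)) = 15.93.
Then μ = -28 − (-0.8064)·15.93 = -15.16.
Precision τ = 1/σ² = 1/15.93² = 0.00394.

μ = -15.16, τ = 0.00394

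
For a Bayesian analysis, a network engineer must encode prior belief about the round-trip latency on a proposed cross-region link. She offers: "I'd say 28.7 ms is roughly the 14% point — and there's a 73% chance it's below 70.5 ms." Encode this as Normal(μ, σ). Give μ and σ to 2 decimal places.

μ = 55.37, σ = 24.69

For Normal(μ,σ), the p-quantile is μ + z_p·σ. Here z_{0.14} = -1.08, z_{0.73} = 0.6128.
So 28.7 = μ − 1.08σ and 70.5 = μ + 0.6128σ.
Subtracting: σ = (70.5 − 28.7)/(0.6128 − (-1.08)) = 24.69.
Then μ = 28.7 − (-1.08)·24.69 = 55.37.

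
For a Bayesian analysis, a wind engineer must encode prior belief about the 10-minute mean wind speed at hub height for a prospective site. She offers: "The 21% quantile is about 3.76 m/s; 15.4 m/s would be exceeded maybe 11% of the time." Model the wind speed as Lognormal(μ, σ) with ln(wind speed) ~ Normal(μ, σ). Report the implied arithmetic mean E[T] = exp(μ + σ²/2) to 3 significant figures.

If T ~ Lognormal(μ,σ) then ln T ~ Normal(μ,σ), so the p-quantile of ln T is μ + z_p·σ.
ln(3.76) = 1.324 and ln(15.4) = 2.734; z_{0.21} = -0.8064, z_{0.89} = 1.227.
σ = (2.734 − 1.324)/(1.227 − (-0.8064)) = 0.694.
μ = 1.324 − (-0.8064)·0.694 = 1.884.
E[T] = exp(μ + σ²/2) = exp(1.884 + 0.2405) = 8.37 m/s.

E[T] ≈ 8.37 m/s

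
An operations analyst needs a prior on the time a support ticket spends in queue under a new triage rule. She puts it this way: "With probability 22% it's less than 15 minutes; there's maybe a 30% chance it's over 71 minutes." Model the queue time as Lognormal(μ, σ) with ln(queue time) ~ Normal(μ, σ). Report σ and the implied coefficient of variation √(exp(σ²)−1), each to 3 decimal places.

If T ~ Lognormal(μ,σ) then ln T ~ Normal(μ,σ), so the p-quantile of ln T is μ + z_p·σ.
ln(15) = 2.708 and ln(71) = 4.263; z_{0.22} = -0.7722, z_{0.7} = 0.5244.
σ = (4.263 − 2.708)/(0.5244 − (-0.7722)) = 1.199.
μ = 2.708 − (-0.7722)·1.199 = 3.634.
CV = √(exp(σ²)−1) = √(exp(1.4376)−1) = 1.792.

σ ≈ 1.199, CV ≈ 1.792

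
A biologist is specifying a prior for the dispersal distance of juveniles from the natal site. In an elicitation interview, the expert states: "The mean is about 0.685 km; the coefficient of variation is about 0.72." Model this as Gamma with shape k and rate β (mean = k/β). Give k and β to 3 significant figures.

For Gamma(k, rate β): mean = k/β, variance = k/β², so CV = 1/√k.
CV = 0.72, hence k = 1/CV² = 1.93.
Then β = k/mean = 1.93/0.685 = 2.82.

k ≈ 1.93, β ≈ 2.82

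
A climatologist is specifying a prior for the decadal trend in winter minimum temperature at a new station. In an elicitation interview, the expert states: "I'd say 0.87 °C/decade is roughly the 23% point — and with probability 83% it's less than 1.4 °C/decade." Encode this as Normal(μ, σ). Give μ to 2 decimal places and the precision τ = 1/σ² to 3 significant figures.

μ = 1.10, τ = 10.2

For Normal(μ,σ), the p-quantile is μ + z_p·σ. Here z_{0.23} = -0.7388, z_{0.83} = 0.9542.
So 0.87 = μ − 0.7388σ and 1.4 = μ + 0.9542σ.
Subtracting: σ = (1.4 − 0.87)/(0.9542 − (-0.7388)) = 0.31.
Then μ = 0.87 − (-0.7388)·0.31 = 1.10.
Precision τ = 1/σ² = 1/0.3131² = 10.2.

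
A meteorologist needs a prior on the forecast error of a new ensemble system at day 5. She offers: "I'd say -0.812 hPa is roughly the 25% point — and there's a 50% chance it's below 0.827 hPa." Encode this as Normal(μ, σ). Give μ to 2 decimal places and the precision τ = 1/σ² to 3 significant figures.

The p-quantile of Normal(μ,σ) is μ + z_p·σ, with z_{0.25} = -0.6745 and z_{0.5} = 0.
Eliminate σ: μ = (z₂·x₁ − z₁·x₂)/(z₂ − z₁) = (0·-0.812 − (-0.6745)·0.827)/0.6745 = 0.83.
Then σ = (x₂ − x₁)/(z₂ − z₁) = (0.827 − -0.812)/0.6745 = 2.43.
Precision τ = 1/σ² = 1/2.43² = 0.169.

μ = 0.83, τ = 0.169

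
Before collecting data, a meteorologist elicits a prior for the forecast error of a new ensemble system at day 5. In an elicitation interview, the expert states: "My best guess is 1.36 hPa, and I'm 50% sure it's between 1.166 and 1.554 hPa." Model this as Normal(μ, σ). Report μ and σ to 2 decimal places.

μ = 1.36, σ = 0.29

A symmetric 50% interval runs μ ± z·σ with z = 0.6745.
Half-width = 0.194, so σ = 0.194/0.6745 = 0.29.
μ is the stated best guess, 1.36.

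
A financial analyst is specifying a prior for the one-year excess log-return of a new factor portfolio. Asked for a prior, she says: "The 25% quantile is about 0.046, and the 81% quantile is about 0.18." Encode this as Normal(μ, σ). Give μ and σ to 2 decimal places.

μ = 0.10, σ = 0.09

For Normal(μ,σ), the p-quantile is μ + z_p·σ. Here z_{0.25} = -0.6745, z_{0.81} = 0.8779.
So 0.046 = μ − 0.6745σ and 0.18 = μ + 0.8779σ.
Subtracting: σ = (0.18 − 0.046)/(0.8779 − (-0.6745)) = 0.09.
Then μ = 0.046 − (-0.6745)·0.09 = 0.10.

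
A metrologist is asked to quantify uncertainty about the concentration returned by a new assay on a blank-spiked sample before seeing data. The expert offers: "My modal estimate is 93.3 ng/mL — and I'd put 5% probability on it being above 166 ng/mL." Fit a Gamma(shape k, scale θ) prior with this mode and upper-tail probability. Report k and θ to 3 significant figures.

k ≈ 9.4, θ ≈ 11.1

Gamma(k,θ) with k>1 has mode (k−1)θ, so θ = 93.3/(k−1).
Need P(X < 166) = 0.95 with θ tied to k this way. Start at k = 2, θ = 93.3: P(X<166) ≈ 0.531.
Too low — raise k to concentrate. Iterating converges to k ≈ 9.4.
Then θ = 93.3/(9.4−1) ≈ 11.1.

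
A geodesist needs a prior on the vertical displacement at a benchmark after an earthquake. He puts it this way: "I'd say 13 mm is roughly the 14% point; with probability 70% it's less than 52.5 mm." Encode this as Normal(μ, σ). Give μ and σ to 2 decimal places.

μ = 39.59, σ = 24.61

For Normal(μ,σ), the p-quantile is μ + z_p·σ. Here z_{0.14} = -1.08, z_{0.7} = 0.5244.
So 13 = μ − 1.08σ and 52.5 = μ + 0.5244σ.
Subtracting: σ = (52.5 − 13)/(0.5244 − (-1.08)) = 24.61.
Then μ = 13 − (-1.08)·24.61 = 39.59.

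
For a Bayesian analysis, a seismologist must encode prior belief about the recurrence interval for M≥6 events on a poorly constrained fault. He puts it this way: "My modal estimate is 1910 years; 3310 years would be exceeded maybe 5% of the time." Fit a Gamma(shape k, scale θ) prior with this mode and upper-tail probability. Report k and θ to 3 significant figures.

k ≈ 10.2, θ ≈ 207

Gamma(k,θ) with k>1 has mode (k−1)θ, so θ = 1910/(k−1).
Need P(X < 3310) = 0.95 with θ tied to k this way. Start at k = 2, θ = 1910: P(X<3310) ≈ 0.517.
Too low — raise k to concentrate. Iterating converges to k ≈ 10.2.
Then θ = 1910/(10.2−1) ≈ 207.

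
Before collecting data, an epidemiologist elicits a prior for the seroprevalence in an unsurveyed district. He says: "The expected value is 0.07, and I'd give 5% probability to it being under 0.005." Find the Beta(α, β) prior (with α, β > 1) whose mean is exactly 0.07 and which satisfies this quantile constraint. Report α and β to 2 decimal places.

With mean 0.07 fixed, write α = 0.07s, β = 0.93s where s = α+β.
Need P(θ < 0.005) = 0.05 under Beta(0.07s, 0.93s). Normal approximation: (q−m)/√(m(1−m)/s) ≈ z_{0.05} = -1.64, so s ≈ 0.07·0.93·(-1.64)²/(0.005−0.07)² = 41.7.
At s = 41.7: P(θ<0.005) ≈ 0.001. Adjusting to match 0.05 gives s ≈ 15.99.
So α = 0.07·15.99 ≈ 1.12, β = 0.93·15.99 ≈ 14.87.

α ≈ 1.12, β ≈ 14.87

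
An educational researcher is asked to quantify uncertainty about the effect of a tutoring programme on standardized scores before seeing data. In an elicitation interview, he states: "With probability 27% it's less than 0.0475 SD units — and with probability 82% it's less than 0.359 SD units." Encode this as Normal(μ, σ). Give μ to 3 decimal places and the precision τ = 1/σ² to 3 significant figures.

For Normal(μ,σ), the p-quantile is μ + z_p·σ. Here z_{0.27} = -0.6128, z_{0.82} = 0.9154.
So 0.0475 = μ − 0.6128σ and 0.359 = μ + 0.9154σ.
Subtracting: σ = (0.359 − 0.0475)/(0.9154 − (-0.6128)) = 0.204.
Then μ = 0.0475 − (-0.6128)·0.204 = 0.172.
Precision τ = 1/σ² = 1/0.2038² = 24.1.

μ = 0.172, τ = 24.1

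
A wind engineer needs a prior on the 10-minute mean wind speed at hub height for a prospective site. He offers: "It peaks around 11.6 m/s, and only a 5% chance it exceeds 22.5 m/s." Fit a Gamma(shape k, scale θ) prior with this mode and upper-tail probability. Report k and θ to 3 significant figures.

Gamma(k,θ) with k>1 has mode (k−1)θ, so θ = 11.6/(k−1).
Need P(X < 22.5) = 0.95 with θ tied to k this way. Start at k = 2, θ = 11.6: P(X<22.5) ≈ 0.577.
Too low — raise k to concentrate. Iterating converges to k ≈ 7.33.
Then θ = 11.6/(7.33−1) ≈ 1.83.

k ≈ 7.33, θ ≈ 1.83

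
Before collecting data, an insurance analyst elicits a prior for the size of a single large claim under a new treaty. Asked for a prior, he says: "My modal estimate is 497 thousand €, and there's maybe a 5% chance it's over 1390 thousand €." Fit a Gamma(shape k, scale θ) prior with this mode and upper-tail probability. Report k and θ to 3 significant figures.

Gamma(k,θ) with k>1 has mode (k−1)θ, so θ = 497/(k−1).
Need P(X < 1390) = 0.95 with θ tied to k this way. Start at k = 2, θ = 497: P(X<1390) ≈ 0.768.
Too low — raise k to concentrate. Iterating converges to k ≈ 3.53.
Then θ = 497/(3.53−1) ≈ 196.

k ≈ 3.53, θ ≈ 196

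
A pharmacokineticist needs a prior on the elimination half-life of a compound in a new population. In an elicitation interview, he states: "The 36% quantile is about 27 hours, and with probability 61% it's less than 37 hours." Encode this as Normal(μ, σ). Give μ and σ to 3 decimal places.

The p-quantile of Normal(μ,σ) is μ + z_p·σ, with z_{0.36} = -0.3585 and z_{0.61} = 0.2793.
Eliminate σ: μ = (z₂·x₁ − z₁·x₂)/(z₂ − z₁) = (0.2793·27 − (-0.3585)·37)/0.6378 = 32.620.
Then σ = (x₂ − x₁)/(z₂ − z₁) = (37 − 27)/0.6378 = 15.679.

μ = 32.620, σ = 15.679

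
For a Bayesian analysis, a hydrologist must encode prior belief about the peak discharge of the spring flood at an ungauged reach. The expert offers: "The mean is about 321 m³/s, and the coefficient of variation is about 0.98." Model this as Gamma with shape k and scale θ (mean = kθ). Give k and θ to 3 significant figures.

k ≈ 1.04, θ ≈ 308

For Gamma(k, scale θ): mean = kθ, variance = kθ², so CV = 1/√k.
CV = 0.98, hence k = 1/CV² = 1.04.
Then θ = mean/k = 321/1.04 = 308.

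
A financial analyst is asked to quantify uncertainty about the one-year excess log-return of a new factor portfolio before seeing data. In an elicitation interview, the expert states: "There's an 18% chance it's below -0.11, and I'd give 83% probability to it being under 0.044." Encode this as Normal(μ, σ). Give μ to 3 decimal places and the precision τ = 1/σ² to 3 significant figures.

The p-quantile of Normal(μ,σ) is μ + z_p·σ, with z_{0.18} = -0.9154 and z_{0.83} = 0.9542.
Eliminate σ: μ = (z₂·x₁ − z₁·x₂)/(z₂ − z₁) = (0.9542·-0.11 − (-0.9154)·0.044)/1.87 = -0.035.
Then σ = (x₂ − x₁)/(z₂ − z₁) = (0.044 − -0.11)/1.87 = 0.082.
Precision τ = 1/σ² = 1/0.08237² = 147.

μ = -0.035, τ = 147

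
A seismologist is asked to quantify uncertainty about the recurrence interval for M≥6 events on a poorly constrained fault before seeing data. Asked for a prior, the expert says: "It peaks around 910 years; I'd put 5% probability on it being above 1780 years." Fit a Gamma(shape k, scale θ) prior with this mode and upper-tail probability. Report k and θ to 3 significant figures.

Gamma(k,θ) with k>1 has mode (k−1)θ, so θ = 910/(k−1).
Need P(X < 1780) = 0.95 with θ tied to k this way. Start at k = 2, θ = 910: P(X<1780) ≈ 0.582.
Too low — raise k to concentrate. Iterating converges to k ≈ 7.17.
Then θ = 910/(7.17−1) ≈ 148.

k ≈ 7.17, θ ≈ 148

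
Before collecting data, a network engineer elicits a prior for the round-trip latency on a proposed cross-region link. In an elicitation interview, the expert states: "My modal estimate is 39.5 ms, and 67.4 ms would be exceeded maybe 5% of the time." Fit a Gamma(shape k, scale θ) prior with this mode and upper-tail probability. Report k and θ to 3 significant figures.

k ≈ 10.8, θ ≈ 4.04

Gamma(k,θ) with k>1 has mode (k−1)θ, so θ = 39.5/(k−1).
Need P(X < 67.4) = 0.95 with θ tied to k this way. Start at k = 2, θ = 39.5: P(X<67.4) ≈ 0.509.
Too low — raise k to concentrate. Iterating converges to k ≈ 10.8.
Then θ = 39.5/(10.8−1) ≈ 4.04.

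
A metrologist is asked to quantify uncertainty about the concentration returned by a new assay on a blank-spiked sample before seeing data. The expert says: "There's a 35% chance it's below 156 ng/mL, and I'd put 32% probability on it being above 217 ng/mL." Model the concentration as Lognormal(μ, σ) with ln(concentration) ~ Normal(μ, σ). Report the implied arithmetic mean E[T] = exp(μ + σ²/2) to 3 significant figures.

If T ~ Lognormal(μ,σ) then ln T ~ Normal(μ,σ), so the p-quantile of ln T is μ + z_p·σ.
ln(156) = 5.05 and ln(217) = 5.38; z_{0.35} = -0.3853, z_{0.68} = 0.4677.
σ = (5.38 − 5.05)/(0.4677 − (-0.3853)) = 0.387.
μ = 5.05 − (-0.3853)·0.387 = 5.199.
E[T] = exp(μ + σ²/2) = exp(5.199 + 0.0748) = 195 ng/mL.

E[T] ≈ 195 ng/mL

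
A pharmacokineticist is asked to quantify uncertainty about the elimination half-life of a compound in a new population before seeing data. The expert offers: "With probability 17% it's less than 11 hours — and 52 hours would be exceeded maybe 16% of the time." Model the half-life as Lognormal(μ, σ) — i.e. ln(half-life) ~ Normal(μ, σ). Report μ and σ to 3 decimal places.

μ ≈ 3.159, σ ≈ 0.797

If T ~ Lognormal(μ,σ) then ln T ~ Normal(μ,σ), so the p-quantile of ln T is μ + z_p·σ.
ln(11) = 2.398 and ln(52) = 3.951; z_{0.17} = -0.9542, z_{0.84} = 0.9945.
σ = (3.951 − 2.398)/(0.9945 − (-0.9542)) = 0.797.
μ = 2.398 − (-0.9542)·0.797 = 3.159.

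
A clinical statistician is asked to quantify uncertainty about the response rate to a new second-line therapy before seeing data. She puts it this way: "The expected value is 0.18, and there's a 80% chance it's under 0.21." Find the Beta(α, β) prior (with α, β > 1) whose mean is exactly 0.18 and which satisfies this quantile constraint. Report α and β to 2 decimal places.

α ≈ 20.01, β ≈ 91.16

With mean 0.18 fixed, write α = 0.18s, β = 0.82s where s = α+β.
Need P(θ < 0.21) = 0.8 under Beta(0.18s, 0.82s). Normal approximation: (q−m)/√(m(1−m)/s) ≈ z_{0.8} = 0.842, so s ≈ 0.18·0.82·(0.842)²/(0.21−0.18)² = 116.2.
At s = 116.2: P(θ<0.21) ≈ 0.805. Adjusting to match 0.8 gives s ≈ 111.17.
So α = 0.18·111.17 ≈ 20.01, β = 0.82·111.17 ≈ 91.16.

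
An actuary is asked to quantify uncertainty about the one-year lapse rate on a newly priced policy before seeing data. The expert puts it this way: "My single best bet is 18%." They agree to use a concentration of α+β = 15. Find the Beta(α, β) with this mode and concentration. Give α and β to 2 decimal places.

α = 3.34, β = 11.66

For α,β > 1 the Beta mode is (α−1)/(α+β−2). With α+β = 15, the mode is (α−1)/13.
Set (α−1)/13 = 0.18 → α = 1 + 0.18·13 = 3.34.
β = 15 − α = 11.66.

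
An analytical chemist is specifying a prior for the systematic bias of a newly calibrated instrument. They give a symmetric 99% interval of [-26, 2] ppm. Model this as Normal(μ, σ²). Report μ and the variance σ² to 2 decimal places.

μ = -12.00, σ² = 29.54

A symmetric 99% interval runs μ ± z·σ with z = 2.576.
Half-width = 14, so σ = 14/2.576 = 5.435 and σ² = 29.54.
μ is the interval midpoint, -12.00.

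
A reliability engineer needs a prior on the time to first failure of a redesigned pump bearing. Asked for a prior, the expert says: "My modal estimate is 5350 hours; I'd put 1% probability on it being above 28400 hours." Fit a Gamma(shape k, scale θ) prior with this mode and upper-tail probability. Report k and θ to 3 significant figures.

Gamma(k,θ) with k>1 has mode (k−1)θ, so θ = 5350/(k−1).
Need P(X < 28400) = 0.99 with θ tied to k this way. Start at k = 2, θ = 5350: P(X<28400) ≈ 0.969.
Too low — raise k to concentrate. Iterating converges to k ≈ 2.38.
Then θ = 5350/(2.38−1) ≈ 3870.

k ≈ 2.38, θ ≈ 3870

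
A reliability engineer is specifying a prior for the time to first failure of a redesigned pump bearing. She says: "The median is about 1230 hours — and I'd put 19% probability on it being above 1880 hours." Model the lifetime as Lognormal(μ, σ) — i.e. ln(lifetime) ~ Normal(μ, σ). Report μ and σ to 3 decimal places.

μ ≈ 7.115, σ ≈ 0.483

If T ~ Lognormal(μ,σ) then ln T ~ Normal(μ,σ), so the p-quantile of ln T is μ + z_p·σ.
ln(1230) = 7.115 and ln(1880) = 7.539; z_{0.5} = 0, z_{0.81} = 0.8779.
σ = (7.539 − 7.115)/(0.8779 − (0)) = 0.483.
μ = 7.115 − (0)·0.483 = 7.115.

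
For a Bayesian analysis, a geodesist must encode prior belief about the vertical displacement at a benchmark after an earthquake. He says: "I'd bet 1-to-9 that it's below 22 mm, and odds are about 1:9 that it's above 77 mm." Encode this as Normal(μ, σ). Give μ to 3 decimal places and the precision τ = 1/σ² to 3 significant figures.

μ = 49.500, τ = 0.00217

For Normal(μ,σ), the p-quantile is μ + z_p·σ. Here z_{0.1} = -1.282, z_{0.9} = 1.282.
So 22 = μ − 1.282σ and 77 = μ + 1.282σ.
Subtracting: σ = (77 − 22)/(1.282 − (-1.282)) = 21.458.
Then μ = 22 − (-1.282)·21.458 = 49.500.
Precision τ = 1/σ² = 1/21.46² = 0.00217.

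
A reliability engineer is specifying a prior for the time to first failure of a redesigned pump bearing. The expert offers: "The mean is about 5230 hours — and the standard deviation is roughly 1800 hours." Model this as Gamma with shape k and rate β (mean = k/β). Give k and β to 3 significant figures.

For Gamma(k, rate β): mean = k/β, variance = k/β², so CV = 1/√k.
CV = SD/mean = 1800/5230 = 0.3442, hence k = 1/CV² = 8.44.
Then β = k/mean = 8.44/5230 = 0.00161.

k ≈ 8.44, β ≈ 0.00161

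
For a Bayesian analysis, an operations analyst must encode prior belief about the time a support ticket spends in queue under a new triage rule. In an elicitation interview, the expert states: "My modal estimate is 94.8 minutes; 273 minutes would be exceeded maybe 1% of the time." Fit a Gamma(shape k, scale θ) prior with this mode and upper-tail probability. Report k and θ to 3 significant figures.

Gamma(k,θ) with k>1 has mode (k−1)θ, so θ = 94.8/(k−1).
Need P(X < 273) = 0.99 with θ tied to k this way. Start at k = 2, θ = 94.8: P(X<273) ≈ 0.782.
Too low — raise k to concentrate. Iterating converges to k ≈ 5.06.
Then θ = 94.8/(5.06−1) ≈ 23.3.

k ≈ 5.06, θ ≈ 23.3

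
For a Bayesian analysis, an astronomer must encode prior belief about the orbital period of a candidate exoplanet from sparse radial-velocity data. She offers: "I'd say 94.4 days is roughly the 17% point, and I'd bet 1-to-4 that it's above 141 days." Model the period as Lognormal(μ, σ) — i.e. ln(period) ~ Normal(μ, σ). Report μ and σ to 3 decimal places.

If T ~ Lognormal(μ,σ) then ln T ~ Normal(μ,σ), so the p-quantile of ln T is μ + z_p·σ.
ln(94.4) = 4.548 and ln(141) = 4.949; z_{0.17} = -0.9542, z_{0.8} = 0.8416.
σ = (4.949 − 4.548)/(0.8416 − (-0.9542)) = 0.223.
μ = 4.548 − (-0.9542)·0.223 = 4.761.

μ ≈ 4.761, σ ≈ 0.223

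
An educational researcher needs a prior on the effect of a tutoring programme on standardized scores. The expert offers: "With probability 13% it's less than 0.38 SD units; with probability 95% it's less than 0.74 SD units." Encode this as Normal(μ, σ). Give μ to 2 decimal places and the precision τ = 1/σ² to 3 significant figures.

μ = 0.53, τ = 59.3

The p-quantile of Normal(μ,σ) is μ + z_p·σ, with z_{0.13} = -1.126 and z_{0.95} = 1.645.
Eliminate σ: μ = (z₂·x₁ − z₁·x₂)/(z₂ − z₁) = (1.645·0.38 − (-1.126)·0.74)/2.771 = 0.53.
Then σ = (x₂ − x₁)/(z₂ − z₁) = (0.74 − 0.38)/2.771 = 0.13.
Precision τ = 1/σ² = 1/0.1299² = 59.3.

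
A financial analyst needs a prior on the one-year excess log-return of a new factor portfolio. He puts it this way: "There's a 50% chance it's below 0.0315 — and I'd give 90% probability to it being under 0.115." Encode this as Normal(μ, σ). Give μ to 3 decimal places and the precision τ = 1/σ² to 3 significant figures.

For Normal(μ,σ), the p-quantile is μ + z_p·σ. Here z_{0.5} = 0, z_{0.9} = 1.282.
So 0.0315 = μ + 0σ and 0.115 = μ + 1.282σ.
Subtracting: σ = (0.115 − 0.0315)/(1.282 − (0)) = 0.065.
Then μ = 0.0315 − (0)·0.065 = 0.032.
Precision τ = 1/σ² = 1/0.06516² = 236.

μ = 0.032, τ = 236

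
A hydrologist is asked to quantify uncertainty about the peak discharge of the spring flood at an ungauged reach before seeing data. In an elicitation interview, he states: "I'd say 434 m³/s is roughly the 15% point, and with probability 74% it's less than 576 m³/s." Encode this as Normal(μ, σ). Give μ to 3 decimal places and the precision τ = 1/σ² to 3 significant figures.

μ = 521.615, τ = 0.00014

The p-quantile of Normal(μ,σ) is μ + z_p·σ, with z_{0.15} = -1.036 and z_{0.74} = 0.6433.
Eliminate σ: μ = (z₂·x₁ − z₁·x₂)/(z₂ − z₁) = (0.6433·434 − (-1.036)·576)/1.68 = 521.615.
Then σ = (x₂ − x₁)/(z₂ − z₁) = (576 − 434)/1.68 = 84.535.
Precision τ = 1/σ² = 1/84.53² = 0.00014.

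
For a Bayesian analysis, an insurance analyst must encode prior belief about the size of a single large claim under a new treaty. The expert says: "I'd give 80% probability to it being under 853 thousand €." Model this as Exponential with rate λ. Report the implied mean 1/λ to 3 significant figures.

P(T < 853.0) = 1 − e^(−λ·853.0) = 0.8, so λ = −ln(1−0.8)/853.0 = −ln(0.2)/853.0 = 0.00189.
Mean = 1/λ = 530 thousand €.

mean ≈ 530 thousand €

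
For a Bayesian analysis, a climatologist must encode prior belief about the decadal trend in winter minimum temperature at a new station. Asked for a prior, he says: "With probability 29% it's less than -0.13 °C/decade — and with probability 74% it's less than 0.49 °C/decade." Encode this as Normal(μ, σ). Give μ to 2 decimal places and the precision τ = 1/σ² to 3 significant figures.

For Normal(μ,σ), the p-quantile is μ + z_p·σ. Here z_{0.29} = -0.5534, z_{0.74} = 0.6433.
So -0.13 = μ − 0.5534σ and 0.49 = μ + 0.6433σ.
Subtracting: σ = (0.49 − -0.13)/(0.6433 − (-0.5534)) = 0.52.
Then μ = -0.13 − (-0.5534)·0.52 = 0.16.
Precision τ = 1/σ² = 1/0.5181² = 3.73.

μ = 0.16, τ = 3.73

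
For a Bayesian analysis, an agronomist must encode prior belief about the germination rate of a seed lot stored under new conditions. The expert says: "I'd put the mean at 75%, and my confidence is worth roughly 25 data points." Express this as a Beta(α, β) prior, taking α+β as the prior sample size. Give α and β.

α = 18.75, β = 6.25

Under the effective-sample-size interpretation, Beta(α, β) has prior mean α/(α+β) and prior sample size α+β.
So α+β = 25 and α/(α+β) = 0.75, giving α = 0.75·25 = 18.75 and β = 25 − 18.75 = 6.25.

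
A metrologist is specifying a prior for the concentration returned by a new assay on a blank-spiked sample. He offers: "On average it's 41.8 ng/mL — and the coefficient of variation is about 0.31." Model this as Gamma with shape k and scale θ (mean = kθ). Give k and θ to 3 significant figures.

k ≈ 10.4, θ ≈ 4.02

For Gamma(k, scale θ): mean = kθ, variance = kθ², so CV = 1/√k.
CV = 0.31, hence k = 1/CV² = 10.4.
Then θ = mean/k = 41.8/10.4 = 4.02.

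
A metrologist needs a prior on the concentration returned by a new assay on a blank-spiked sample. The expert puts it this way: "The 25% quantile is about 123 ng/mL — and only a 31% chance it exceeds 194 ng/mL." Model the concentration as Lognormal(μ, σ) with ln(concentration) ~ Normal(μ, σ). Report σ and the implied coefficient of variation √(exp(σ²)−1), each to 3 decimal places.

σ ≈ 0.389, CV ≈ 0.405

If T ~ Lognormal(μ,σ) then ln T ~ Normal(μ,σ), so the p-quantile of ln T is μ + z_p·σ.
ln(123) = 4.812 and ln(194) = 5.268; z_{0.25} = -0.6745, z_{0.69} = 0.4959.
σ = (5.268 − 4.812)/(0.4959 − (-0.6745)) = 0.389.
μ = 4.812 − (-0.6745)·0.389 = 5.075.
CV = √(exp(σ²)−1) = √(exp(0.1516)−1) = 0.405.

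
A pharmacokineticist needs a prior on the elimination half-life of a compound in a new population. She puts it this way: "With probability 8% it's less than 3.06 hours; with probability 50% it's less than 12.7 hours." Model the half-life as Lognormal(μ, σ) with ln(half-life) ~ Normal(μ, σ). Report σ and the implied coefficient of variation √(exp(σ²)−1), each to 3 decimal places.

σ ≈ 1.013, CV ≈ 1.338

If T ~ Lognormal(μ,σ) then ln T ~ Normal(μ,σ), so the p-quantile of ln T is μ + z_p·σ.
ln(3.06) = 1.118 and ln(12.7) = 2.542; z_{0.08} = -1.405, z_{0.5} = 0.
σ = (2.542 − 1.118)/(0 − (-1.405)) = 1.013.
μ = 1.118 − (-1.405)·1.013 = 2.542.
CV = √(exp(σ²)−1) = √(exp(1.0260)−1) = 1.338.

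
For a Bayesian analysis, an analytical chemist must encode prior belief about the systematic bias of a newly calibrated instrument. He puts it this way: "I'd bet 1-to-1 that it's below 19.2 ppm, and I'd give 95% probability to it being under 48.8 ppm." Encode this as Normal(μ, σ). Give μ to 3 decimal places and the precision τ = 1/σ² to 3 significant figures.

The p-quantile of Normal(μ,σ) is μ + z_p·σ, with z_{0.5} = 0 and z_{0.95} = 1.645.
Eliminate σ: μ = (z₂·x₁ − z₁·x₂)/(z₂ − z₁) = (1.645·19.2 − (0)·48.8)/1.645 = 19.200.
Then σ = (x₂ − x₁)/(z₂ − z₁) = (48.8 − 19.2)/1.645 = 17.996.
Precision τ = 1/σ² = 1/18² = 0.00309.

μ = 19.200, τ = 0.00309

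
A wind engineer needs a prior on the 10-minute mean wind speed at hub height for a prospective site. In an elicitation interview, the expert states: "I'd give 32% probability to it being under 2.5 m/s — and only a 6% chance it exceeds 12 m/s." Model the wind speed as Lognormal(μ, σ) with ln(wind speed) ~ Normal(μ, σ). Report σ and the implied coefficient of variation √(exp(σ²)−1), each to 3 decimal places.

σ ≈ 0.776, CV ≈ 0.908

If T ~ Lognormal(μ,σ) then ln T ~ Normal(μ,σ), so the p-quantile of ln T is μ + z_p·σ.
ln(2.5) = 0.9163 and ln(12) = 2.485; z_{0.32} = -0.4677, z_{0.94} = 1.555.
σ = (2.485 − 0.9163)/(1.555 − (-0.4677)) = 0.776.
μ = 0.9163 − (-0.4677)·0.776 = 1.279.
CV = √(exp(σ²)−1) = √(exp(0.6015)−1) = 0.908.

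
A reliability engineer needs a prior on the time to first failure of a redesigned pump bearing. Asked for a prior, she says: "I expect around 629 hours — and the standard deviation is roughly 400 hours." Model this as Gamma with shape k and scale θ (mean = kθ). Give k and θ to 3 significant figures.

For Gamma(k, scale θ): mean = kθ, variance = kθ², so CV = 1/√k.
CV = SD/mean = 400/629 = 0.6359, hence k = 1/CV² = 2.47.
Then θ = mean/k = 629/2.47 = 254.

k ≈ 2.47, θ ≈ 254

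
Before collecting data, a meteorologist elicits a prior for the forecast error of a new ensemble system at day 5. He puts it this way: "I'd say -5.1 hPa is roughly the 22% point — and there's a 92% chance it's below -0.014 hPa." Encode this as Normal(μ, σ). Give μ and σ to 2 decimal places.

The p-quantile of Normal(μ,σ) is μ + z_p·σ, with z_{0.22} = -0.7722 and z_{0.92} = 1.405.
Eliminate σ: μ = (z₂·x₁ − z₁·x₂)/(z₂ − z₁) = (1.405·-5.1 − (-0.7722)·-0.014)/2.177 = -3.30.
Then σ = (x₂ − x₁)/(z₂ − z₁) = (-0.014 − -5.1)/2.177 = 2.34.

μ = -3.30, σ = 2.34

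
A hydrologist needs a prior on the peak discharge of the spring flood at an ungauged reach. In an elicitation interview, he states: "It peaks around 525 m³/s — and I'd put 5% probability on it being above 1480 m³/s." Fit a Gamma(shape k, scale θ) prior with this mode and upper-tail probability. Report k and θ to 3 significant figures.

Gamma(k,θ) with k>1 has mode (k−1)θ, so θ = 525/(k−1).
Need P(X < 1480) = 0.95 with θ tied to k this way. Start at k = 2, θ = 525: P(X<1480) ≈ 0.772.
Too low — raise k to concentrate. Iterating converges to k ≈ 3.49.
Then θ = 525/(3.49−1) ≈ 211.

k ≈ 3.49, θ ≈ 211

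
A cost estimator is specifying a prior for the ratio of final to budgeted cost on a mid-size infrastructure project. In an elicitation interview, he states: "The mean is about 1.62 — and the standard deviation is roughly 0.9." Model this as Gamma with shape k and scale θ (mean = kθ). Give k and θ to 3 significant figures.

k ≈ 3.24, θ ≈ 0.5

For Gamma(k, scale θ): mean = kθ, variance = kθ², so CV = 1/√k.
CV = SD/mean = 0.9/1.62 = 0.5556, hence k = 1/CV² = 3.24.
Then θ = mean/k = 1.62/3.24 = 0.5.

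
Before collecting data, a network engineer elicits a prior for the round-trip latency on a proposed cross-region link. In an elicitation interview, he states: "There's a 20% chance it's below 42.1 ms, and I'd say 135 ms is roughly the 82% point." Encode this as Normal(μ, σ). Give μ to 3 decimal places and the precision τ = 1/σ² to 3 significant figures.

μ = 86.600, τ = 0.000358

For Normal(μ,σ), the p-quantile is μ + z_p·σ. Here z_{0.2} = -0.8416, z_{0.82} = 0.9154.
So 42.1 = μ − 0.8416σ and 135 = μ + 0.9154σ.
Subtracting: σ = (135 − 42.1)/(0.9154 − (-0.8416)) = 52.875.
Then μ = 42.1 − (-0.8416)·52.875 = 86.600.
Precision τ = 1/σ² = 1/52.87² = 0.000358.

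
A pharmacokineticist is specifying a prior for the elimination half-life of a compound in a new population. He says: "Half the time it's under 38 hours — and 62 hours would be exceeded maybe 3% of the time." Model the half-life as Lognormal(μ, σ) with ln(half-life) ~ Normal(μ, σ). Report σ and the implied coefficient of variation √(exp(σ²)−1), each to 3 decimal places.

If T ~ Lognormal(μ,σ) then ln T ~ Normal(μ,σ), so the p-quantile of ln T is μ + z_p·σ.
ln(38) = 3.638 and ln(62) = 4.127; z_{0.5} = 0, z_{0.97} = 1.881.
σ = (4.127 − 3.638)/(1.881 − (0)) = 0.260.
μ = 3.638 − (0)·0.260 = 3.638.
CV = √(exp(σ²)−1) = √(exp(0.0677)−1) = 0.265.

σ ≈ 0.260, CV ≈ 0.265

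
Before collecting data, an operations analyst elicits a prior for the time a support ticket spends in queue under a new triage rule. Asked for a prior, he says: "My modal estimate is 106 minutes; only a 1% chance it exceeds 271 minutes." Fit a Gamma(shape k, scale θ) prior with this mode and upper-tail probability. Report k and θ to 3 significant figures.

k ≈ 6.3, θ ≈ 20

Gamma(k,θ) with k>1 has mode (k−1)θ, so θ = 106/(k−1).
Need P(X < 271) = 0.99 with θ tied to k this way. Start at k = 2, θ = 106: P(X<271) ≈ 0.724.
Too low — raise k to concentrate. Iterating converges to k ≈ 6.3.
Then θ = 106/(6.3−1) ≈ 20.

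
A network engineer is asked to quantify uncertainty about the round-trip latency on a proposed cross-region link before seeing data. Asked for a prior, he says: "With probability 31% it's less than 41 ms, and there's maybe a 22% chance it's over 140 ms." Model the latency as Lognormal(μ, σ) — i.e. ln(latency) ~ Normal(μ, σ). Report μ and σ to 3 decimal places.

If T ~ Lognormal(μ,σ) then ln T ~ Normal(μ,σ), so the p-quantile of ln T is μ + z_p·σ.
ln(41) = 3.714 and ln(140) = 4.942; z_{0.31} = -0.4959, z_{0.78} = 0.7722.
σ = (4.942 − 3.714)/(0.7722 − (-0.4959)) = 0.968.
μ = 3.714 − (-0.4959)·0.968 = 4.194.

μ ≈ 4.194, σ ≈ 0.968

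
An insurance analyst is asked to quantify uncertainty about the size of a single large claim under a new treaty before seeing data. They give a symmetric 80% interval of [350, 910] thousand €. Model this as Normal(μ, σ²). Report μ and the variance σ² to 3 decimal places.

μ = 630.000, σ² = 47735.766

A symmetric 80% interval runs μ ± z·σ with z = 1.282.
Half-width = 280, so σ = 280/1.282 = 218.4852 and σ² = 47735.766.
μ is the interval midpoint, 630.000.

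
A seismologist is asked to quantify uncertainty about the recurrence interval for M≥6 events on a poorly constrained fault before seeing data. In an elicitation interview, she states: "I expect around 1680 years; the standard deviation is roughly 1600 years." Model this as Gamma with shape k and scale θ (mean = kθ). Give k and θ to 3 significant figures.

For Gamma(k, scale θ): mean = kθ, variance = kθ², so CV = 1/√k.
CV = SD/mean = 1600/1680 = 0.9524, hence k = 1/CV² = 1.1.
Then θ = mean/k = 1680/1.1 = 1520.

k ≈ 1.1, θ ≈ 1520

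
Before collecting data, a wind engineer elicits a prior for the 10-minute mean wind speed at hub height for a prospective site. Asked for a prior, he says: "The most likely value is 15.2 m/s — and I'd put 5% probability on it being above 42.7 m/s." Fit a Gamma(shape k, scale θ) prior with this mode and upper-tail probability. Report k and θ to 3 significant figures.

Gamma(k,θ) with k>1 has mode (k−1)θ, so θ = 15.2/(k−1).
Need P(X < 42.7) = 0.95 with θ tied to k this way. Start at k = 2, θ = 15.2: P(X<42.7) ≈ 0.770.
Too low — raise k to concentrate. Iterating converges to k ≈ 3.51.
Then θ = 15.2/(3.51−1) ≈ 6.06.

k ≈ 3.51, θ ≈ 6.06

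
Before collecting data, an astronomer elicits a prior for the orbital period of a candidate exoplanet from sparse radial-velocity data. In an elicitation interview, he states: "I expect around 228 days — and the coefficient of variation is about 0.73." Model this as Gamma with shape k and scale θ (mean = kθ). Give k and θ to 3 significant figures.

k ≈ 1.88, θ ≈ 122

For Gamma(k, scale θ): mean = kθ, variance = kθ², so CV = 1/√k.
CV = 0.73, hence k = 1/CV² = 1.88.
Then θ = mean/k = 228/1.88 = 122.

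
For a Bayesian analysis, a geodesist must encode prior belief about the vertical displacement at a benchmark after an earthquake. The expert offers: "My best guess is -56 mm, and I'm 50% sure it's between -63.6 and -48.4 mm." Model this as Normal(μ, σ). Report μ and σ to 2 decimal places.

A symmetric 50% interval runs μ ± z·σ with z = 0.6745.
Half-width = 7.6, so σ = 7.6/0.6745 = 11.27.
μ is the stated best guess, -56.00.

μ = -56.00, σ = 11.27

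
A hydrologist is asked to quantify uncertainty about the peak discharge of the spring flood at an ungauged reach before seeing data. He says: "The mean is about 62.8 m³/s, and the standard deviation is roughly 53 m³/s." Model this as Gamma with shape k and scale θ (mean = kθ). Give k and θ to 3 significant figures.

For Gamma(k, scale θ): mean = kθ, variance = kθ², so CV = 1/√k.
CV = SD/mean = 53/62.8 = 0.8439, hence k = 1/CV² = 1.4.
Then θ = mean/k = 62.8/1.4 = 44.7.

k ≈ 1.4, θ ≈ 44.7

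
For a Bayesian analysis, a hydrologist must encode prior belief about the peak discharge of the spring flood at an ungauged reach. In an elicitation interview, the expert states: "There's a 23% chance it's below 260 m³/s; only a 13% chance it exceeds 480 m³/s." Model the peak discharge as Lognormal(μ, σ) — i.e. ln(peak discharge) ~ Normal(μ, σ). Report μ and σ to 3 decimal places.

If T ~ Lognormal(μ,σ) then ln T ~ Normal(μ,σ), so the p-quantile of ln T is μ + z_p·σ.
ln(260) = 5.561 and ln(480) = 6.174; z_{0.23} = -0.7388, z_{0.87} = 1.126.
σ = (6.174 − 5.561)/(1.126 − (-0.7388)) = 0.329.
μ = 5.561 − (-0.7388)·0.329 = 5.804.

μ ≈ 5.804, σ ≈ 0.329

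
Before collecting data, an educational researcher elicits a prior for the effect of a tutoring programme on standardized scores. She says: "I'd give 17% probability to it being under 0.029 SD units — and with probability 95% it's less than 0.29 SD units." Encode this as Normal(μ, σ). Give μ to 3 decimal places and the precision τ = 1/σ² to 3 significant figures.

The p-quantile of Normal(μ,σ) is μ + z_p·σ, with z_{0.17} = -0.9542 and z_{0.95} = 1.645.
Eliminate σ: μ = (z₂·x₁ − z₁·x₂)/(z₂ − z₁) = (1.645·0.029 − (-0.9542)·0.29)/2.599 = 0.125.
Then σ = (x₂ − x₁)/(z₂ − z₁) = (0.29 − 0.029)/2.599 = 0.100.
Precision τ = 1/σ² = 1/0.1004² = 99.2.

μ = 0.125, τ = 99.2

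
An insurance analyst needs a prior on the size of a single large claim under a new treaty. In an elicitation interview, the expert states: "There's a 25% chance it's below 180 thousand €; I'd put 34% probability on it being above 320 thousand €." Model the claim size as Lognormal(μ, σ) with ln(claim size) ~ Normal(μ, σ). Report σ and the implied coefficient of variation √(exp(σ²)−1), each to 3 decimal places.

σ ≈ 0.529, CV ≈ 0.569

If T ~ Lognormal(μ,σ) then ln T ~ Normal(μ,σ), so the p-quantile of ln T is μ + z_p·σ.
ln(180) = 5.193 and ln(320) = 5.768; z_{0.25} = -0.6745, z_{0.66} = 0.4125.
σ = (5.768 − 5.193)/(0.4125 − (-0.6745)) = 0.529.
μ = 5.193 − (-0.6745)·0.529 = 5.550.
CV = √(exp(σ²)−1) = √(exp(0.2802)−1) = 0.569.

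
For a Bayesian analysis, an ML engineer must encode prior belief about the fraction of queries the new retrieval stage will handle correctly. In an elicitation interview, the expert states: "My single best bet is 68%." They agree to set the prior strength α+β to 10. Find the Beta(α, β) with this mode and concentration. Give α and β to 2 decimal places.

For α,β > 1 the Beta mode is (α−1)/(α+β−2). With α+β = 10, the mode is (α−1)/8.
Set (α−1)/8 = 0.68 → α = 1 + 0.68·8 = 6.44.
β = 10 − α = 3.56.

α = 6.44, β = 3.56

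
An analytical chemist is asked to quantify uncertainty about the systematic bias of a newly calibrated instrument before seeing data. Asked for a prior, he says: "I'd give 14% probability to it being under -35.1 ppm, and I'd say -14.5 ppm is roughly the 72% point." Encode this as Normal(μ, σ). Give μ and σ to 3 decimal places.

μ = -21.719, σ = 12.386

The p-quantile of Normal(μ,σ) is μ + z_p·σ, with z_{0.14} = -1.08 and z_{0.72} = 0.5828.
Eliminate σ: μ = (z₂·x₁ − z₁·x₂)/(z₂ − z₁) = (0.5828·-35.1 − (-1.08)·-14.5)/1.663 = -21.719.
Then σ = (x₂ − x₁)/(z₂ − z₁) = (-14.5 − -35.1)/1.663 = 12.386.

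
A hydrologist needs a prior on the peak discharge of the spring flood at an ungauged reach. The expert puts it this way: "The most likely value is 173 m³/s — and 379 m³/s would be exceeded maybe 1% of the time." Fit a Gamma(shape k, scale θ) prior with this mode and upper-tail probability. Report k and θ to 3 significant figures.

Gamma(k,θ) with k>1 has mode (k−1)θ, so θ = 173/(k−1).
Need P(X < 379) = 0.99 with θ tied to k this way. Start at k = 2, θ = 173: P(X<379) ≈ 0.643.
Too low — raise k to concentrate. Iterating converges to k ≈ 8.85.
Then θ = 173/(8.85−1) ≈ 22.1.

k ≈ 8.85, θ ≈ 22.1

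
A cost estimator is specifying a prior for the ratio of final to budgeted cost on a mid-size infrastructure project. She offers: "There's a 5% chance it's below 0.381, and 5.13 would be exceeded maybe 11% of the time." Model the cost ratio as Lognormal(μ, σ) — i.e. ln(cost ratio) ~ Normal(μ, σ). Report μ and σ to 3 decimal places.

If T ~ Lognormal(μ,σ) then ln T ~ Normal(μ,σ), so the p-quantile of ln T is μ + z_p·σ.
ln(0.381) = -0.965 and ln(5.13) = 1.635; z_{0.05} = -1.645, z_{0.89} = 1.227.
σ = (1.635 − -0.965)/(1.227 − (-1.645)) = 0.906.
μ = -0.965 − (-1.645)·0.906 = 0.524.

μ ≈ 0.524, σ ≈ 0.906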